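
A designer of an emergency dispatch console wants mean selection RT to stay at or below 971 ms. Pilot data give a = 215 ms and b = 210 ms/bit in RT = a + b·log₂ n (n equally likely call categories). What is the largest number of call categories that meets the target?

Set 215 + 210·log₂ n ≤ 971 → log₂ n ≤ (971 − 215)/210 = 3.6000.
So n ≤ 2^3.6000 = 12.126; the largest integer n is 12.

12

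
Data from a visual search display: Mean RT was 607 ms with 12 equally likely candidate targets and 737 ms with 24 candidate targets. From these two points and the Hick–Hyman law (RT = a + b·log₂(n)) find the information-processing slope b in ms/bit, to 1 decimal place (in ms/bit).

b = (RT₂ − RT₁)/(log₂ n₂ − log₂ n₁) = (737 − 607)/(4.5850 − 3.5850) = 130.000 ms/bit.

130.0 ms/bit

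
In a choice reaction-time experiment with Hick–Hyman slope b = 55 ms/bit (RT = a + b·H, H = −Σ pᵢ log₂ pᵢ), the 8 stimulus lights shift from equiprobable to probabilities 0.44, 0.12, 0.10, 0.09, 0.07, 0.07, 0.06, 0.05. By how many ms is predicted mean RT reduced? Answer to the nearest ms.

26 ms

The RT saving is b·ΔH. Equiprobable H₀ = log₂(8) = 3.0000 bits; with the given probabilities H = 2.5298 bits.
b·(H₀ − H) = 55 × (3.0000 − 2.5298) = 25.86 ms.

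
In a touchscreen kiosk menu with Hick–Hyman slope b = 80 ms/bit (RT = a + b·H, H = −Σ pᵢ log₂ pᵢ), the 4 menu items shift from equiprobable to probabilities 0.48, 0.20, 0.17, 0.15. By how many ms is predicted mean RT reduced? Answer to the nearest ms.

15 ms

Equiprobable entropy H₀ = log₂ 4 = 2.0000 bits.
Skewed entropy H = −Σ pᵢ log₂ pᵢ = 1.8178 bits.
ΔRT = b·(H₀ − H) = 80 × 0.1822 = 14.58 ms.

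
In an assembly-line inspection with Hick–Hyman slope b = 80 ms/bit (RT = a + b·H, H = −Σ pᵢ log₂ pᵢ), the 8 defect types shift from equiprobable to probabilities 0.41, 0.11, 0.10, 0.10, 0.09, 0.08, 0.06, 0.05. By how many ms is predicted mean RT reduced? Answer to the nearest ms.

The RT saving is b·ΔH. Equiprobable H₀ = log₂(8) = 3.0000 bits; with the given probabilities H = 2.6058 bits.
b·(H₀ − H) = 80 × (3.0000 − 2.6058) = 31.53 ms.

32 ms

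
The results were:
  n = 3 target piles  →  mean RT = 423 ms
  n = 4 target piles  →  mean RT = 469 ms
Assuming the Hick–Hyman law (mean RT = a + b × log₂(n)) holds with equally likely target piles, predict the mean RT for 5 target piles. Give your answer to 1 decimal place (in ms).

Fit slope and intercept:
  b = (469 − 423) / (log₂ 4 − log₂ 3) = 46 / (2 − 1.5850) = 110.833 ms/bit
  a = 423 − 110.833 × 1.5850 = 247.333 ms
Then RT(5) = 247.333 + 110.833 × log₂ 5 = 247.333 + 110.833 × 2.3219 ≈ 504.680 ms.

504.7 ms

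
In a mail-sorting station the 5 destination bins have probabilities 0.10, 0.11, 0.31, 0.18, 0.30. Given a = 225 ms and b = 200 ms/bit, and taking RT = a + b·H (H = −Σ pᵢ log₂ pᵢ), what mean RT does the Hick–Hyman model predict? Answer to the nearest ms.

Entropy contributions −pᵢ log₂ pᵢ: 0.3322, 0.3503, 0.5238, 0.4453, 0.5211; sum H = 2.1727 bits.
RT = a + bH = 225 + 200·2.1727 = 659.53 ms.

660 ms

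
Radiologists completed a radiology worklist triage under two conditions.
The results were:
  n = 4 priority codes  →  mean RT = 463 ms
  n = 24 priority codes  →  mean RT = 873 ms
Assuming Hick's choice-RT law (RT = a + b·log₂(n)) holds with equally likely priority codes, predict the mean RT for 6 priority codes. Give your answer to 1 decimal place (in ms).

With log₂ n on the abscissa the relation is linear; from the two conditions:
  b = (873 − 463) / (log₂ 24 − log₂ 4) = 410 / (4.5850 − 2) = 158.610 ms/bit
  a = 463 − 158.610 × 2 = 145.781 ms
Then RT(6) = 145.781 + 158.610 × log₂ 6 = 145.781 + 158.610 × 2.5850 ≈ 555.781 ms.

555.8 ms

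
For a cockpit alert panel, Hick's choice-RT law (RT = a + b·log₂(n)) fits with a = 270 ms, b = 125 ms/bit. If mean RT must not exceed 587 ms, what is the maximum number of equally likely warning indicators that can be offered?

5

Set 270 + 125·log₂ n ≤ 587 → log₂ n ≤ (587 − 270)/125 = 2.5360.
So n ≤ 2^2.5360 = 5.800; the largest integer n is 5.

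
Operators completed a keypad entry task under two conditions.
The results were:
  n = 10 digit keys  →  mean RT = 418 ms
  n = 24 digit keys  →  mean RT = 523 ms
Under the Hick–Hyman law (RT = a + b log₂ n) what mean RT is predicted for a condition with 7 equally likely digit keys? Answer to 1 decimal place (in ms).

Fit slope and intercept:
  b = (523 − 418) / (log₂ 24 − log₂ 10) = 105 / (4.5850 − 3.3219) = 83.133 ms/bit
  a = 418 − 83.133 × 3.3219 = 141.838 ms
Then RT(7) = 141.838 + 83.133 × log₂ 7 = 141.838 + 83.133 × 2.8074 ≈ 375.222 ms.

375.2 ms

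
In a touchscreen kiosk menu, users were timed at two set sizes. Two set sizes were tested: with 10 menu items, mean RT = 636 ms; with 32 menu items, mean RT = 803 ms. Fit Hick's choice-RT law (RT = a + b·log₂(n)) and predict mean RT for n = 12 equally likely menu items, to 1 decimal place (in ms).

With log₂ n on the abscissa the relation is linear; from the two conditions:
  b = (803 − 636) / (log₂ 32 − log₂ 10) = 167 / (5 − 3.3219) = 99.519 ms/bit
  a = 636 − 99.519 × 3.3219 = 305.405 ms
Then RT(12) = 305.405 + 99.519 × log₂ 12 = 305.405 + 99.519 × 3.5850 ≈ 662.177 ms.

662.2 ms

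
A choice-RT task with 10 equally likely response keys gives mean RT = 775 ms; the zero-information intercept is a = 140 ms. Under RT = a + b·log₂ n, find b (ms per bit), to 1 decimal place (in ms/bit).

log₂(10) = 3.3219 bits.
b = (RT − a)/log₂ n = (775 − 140) / 3.3219 = 191.154 ms/bit.

191.2 ms/bit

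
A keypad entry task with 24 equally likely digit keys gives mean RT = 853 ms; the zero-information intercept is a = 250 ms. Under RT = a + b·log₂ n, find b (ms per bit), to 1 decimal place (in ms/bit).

log₂(24) = 4.5850 bits.
b = (RT − a)/log₂ n = (853 − 250) / 4.5850 = 131.517 ms/bit.

131.5 ms/bit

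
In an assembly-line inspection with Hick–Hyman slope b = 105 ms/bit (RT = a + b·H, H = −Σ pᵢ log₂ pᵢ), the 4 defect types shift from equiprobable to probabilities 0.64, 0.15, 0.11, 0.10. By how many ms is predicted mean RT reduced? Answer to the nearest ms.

Equiprobable entropy H₀ = log₂ 4 = 2.0000 bits.
Skewed entropy H = −Σ pᵢ log₂ pᵢ = 1.5051 bits.
ΔRT = b·(H₀ − H) = 105 × 0.4949 = 51.97 ms.

52 ms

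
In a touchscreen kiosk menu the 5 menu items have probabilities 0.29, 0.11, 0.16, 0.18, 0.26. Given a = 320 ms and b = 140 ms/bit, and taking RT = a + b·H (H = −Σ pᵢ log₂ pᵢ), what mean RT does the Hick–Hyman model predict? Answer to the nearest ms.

634 ms

H = 0.29·log₂(1/0.29) + 0.11·log₂(1/0.11) + 0.16·log₂(1/0.16) + 0.18·log₂(1/0.18) + 0.26·log₂(1/0.26) = 2.2418 bits.
RT = 320 + 140 × 2.2418 = 633.85 ms.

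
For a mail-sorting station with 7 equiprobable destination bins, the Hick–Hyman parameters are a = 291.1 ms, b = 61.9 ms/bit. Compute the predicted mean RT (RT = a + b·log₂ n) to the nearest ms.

465 ms

log₂(7) = 2.8074 bits, so RT = 291.1 + 61.9 × 2.8074 ≈ 464.875 ms.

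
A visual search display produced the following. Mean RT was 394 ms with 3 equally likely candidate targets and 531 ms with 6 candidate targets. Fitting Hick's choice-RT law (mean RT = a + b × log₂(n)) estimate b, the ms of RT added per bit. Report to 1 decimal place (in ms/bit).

137.0 ms/bit

Slope: b = (531 − 394) / (log₂ 6 − log₂ 3) = 137/1.0000 = 137.000 ms/bit.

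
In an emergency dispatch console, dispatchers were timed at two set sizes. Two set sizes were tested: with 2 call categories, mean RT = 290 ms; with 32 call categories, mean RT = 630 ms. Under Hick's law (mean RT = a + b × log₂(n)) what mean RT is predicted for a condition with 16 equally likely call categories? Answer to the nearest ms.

RT is linear in log₂ n, so two points fix the line:
  b = (630 − 290) / (log₂ 32 − log₂ 2) = 340 / (5 − 1) = 85 ms/bit
  a = 290 − 85 × 1 = 205 ms
Then RT(16) = 205 + 85 × log₂ 16 = 205 + 85 × 4 ≈ 545.000 ms.

545 ms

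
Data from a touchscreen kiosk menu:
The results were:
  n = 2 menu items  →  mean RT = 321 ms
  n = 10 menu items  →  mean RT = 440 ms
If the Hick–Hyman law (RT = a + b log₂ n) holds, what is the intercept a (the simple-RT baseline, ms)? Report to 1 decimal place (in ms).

269.7 ms

The slope on a log₂ axis is (440 − 321) / (3.3219 − 1) = 51.251 ms/bit.
a = RT₁ − b·log₂ n₁ = 321 − 51.251 × 1 = 269.749 ms.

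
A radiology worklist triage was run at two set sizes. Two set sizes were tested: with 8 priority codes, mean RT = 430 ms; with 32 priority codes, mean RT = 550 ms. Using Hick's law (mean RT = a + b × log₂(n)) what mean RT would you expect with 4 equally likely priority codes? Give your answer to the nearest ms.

370 ms

Solve the two-equation system in a and b:
  b = (550 − 430) / (log₂ 32 − log₂ 8) = 120 / (5 − 3) = 60 ms/bit
  a = 430 − 60 × 3 = 250 ms
Then RT(4) = 250 + 60 × log₂ 4 = 250 + 60 × 2 ≈ 370.000 ms.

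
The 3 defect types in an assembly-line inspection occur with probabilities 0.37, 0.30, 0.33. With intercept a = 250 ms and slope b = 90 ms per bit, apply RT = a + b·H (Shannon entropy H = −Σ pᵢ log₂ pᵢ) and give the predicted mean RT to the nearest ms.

H = 0.37·log₂(1/0.37) + 0.30·log₂(1/0.30) + 0.33·log₂(1/0.33) = 1.5796 bits.
RT = 250 + 90 × 1.5796 = 392.17 ms.

392 ms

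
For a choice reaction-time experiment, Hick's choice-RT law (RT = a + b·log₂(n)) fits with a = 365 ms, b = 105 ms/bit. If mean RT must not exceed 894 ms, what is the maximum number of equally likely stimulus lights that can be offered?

32

105·log₂ n ≤ 894 − 365 = 529, giving log₂ n ≤ 5.0381 and n ≤ 32.856. The largest whole number is 32.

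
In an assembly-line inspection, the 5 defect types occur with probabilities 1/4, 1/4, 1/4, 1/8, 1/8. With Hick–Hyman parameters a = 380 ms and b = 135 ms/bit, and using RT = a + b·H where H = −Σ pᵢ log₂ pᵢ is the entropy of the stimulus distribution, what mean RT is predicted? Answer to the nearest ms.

H = −Σ pᵢ log₂ pᵢ = 0.25·2 + 0.25·2 + 0.25·2 + 0.125·3 + 0.125·3 = 2.250 bits.
RT = 380 + 135 × 2.250 = 683.75 ms.

684 ms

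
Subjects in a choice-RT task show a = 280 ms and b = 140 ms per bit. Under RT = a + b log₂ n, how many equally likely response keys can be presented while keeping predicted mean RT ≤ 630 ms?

5

Set 280 + 140·log₂ n ≤ 630 → log₂ n ≤ (630 − 280)/140 = 2.5000.
So n ≤ 2^2.5000 = 5.657; the largest integer n is 5.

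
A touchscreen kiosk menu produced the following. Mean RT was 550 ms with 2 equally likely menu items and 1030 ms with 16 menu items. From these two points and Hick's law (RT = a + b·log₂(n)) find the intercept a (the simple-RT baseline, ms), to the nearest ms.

390 ms

The slope on a log₂ axis is (1030 − 550) / (4 − 1) = 160 ms/bit.
a = RT₁ − b·log₂ n₁ = 550 − 160 × 1 = 390.000 ms.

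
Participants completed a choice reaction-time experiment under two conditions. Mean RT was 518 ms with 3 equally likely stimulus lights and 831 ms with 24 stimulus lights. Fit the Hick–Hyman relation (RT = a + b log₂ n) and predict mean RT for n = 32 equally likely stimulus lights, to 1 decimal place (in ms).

874.3 ms

RT is linear in log₂ n, so two points fix the line:
  b = (831 − 518) / (log₂ 24 − log₂ 3) = 313 / (4.5850 − 1.5850) = 104.333 ms/bit
  a = 518 − 104.333 × 1.5850 = 352.636 ms
Then RT(32) = 352.636 + 104.333 × log₂ 32 = 352.636 + 104.333 × 5 ≈ 874.302 ms.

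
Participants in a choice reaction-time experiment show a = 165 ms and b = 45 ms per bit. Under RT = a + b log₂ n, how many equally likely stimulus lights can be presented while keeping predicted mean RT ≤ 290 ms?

6

Information budget: (290 − 165)/45 = 2.7778 bits, so n ≤ 2^2.7778 = 6.858 → at most 6.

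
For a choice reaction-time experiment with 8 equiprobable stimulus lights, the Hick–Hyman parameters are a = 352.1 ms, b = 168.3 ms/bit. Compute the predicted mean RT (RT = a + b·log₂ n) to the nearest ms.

857 ms

log₂(8) = 3 bits, so RT = 352.1 + 168.3 × 3 ≈ 857.000 ms.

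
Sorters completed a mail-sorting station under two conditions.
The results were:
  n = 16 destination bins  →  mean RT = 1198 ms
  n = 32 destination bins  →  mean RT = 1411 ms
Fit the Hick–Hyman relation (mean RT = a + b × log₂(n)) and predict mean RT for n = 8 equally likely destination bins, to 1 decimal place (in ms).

985.0 ms

RT is linear in log₂ n, so two points fix the line:
  b = (1411 − 1198) / (log₂ 32 − log₂ 16) = 213 / (5 − 4) = 213.000 ms/bit
  a = 1198 − 213.000 × 4 = 346.000 ms
Then RT(8) = 346.000 + 213.000 × log₂ 8 = 346.000 + 213.000 × 3 ≈ 985.000 ms.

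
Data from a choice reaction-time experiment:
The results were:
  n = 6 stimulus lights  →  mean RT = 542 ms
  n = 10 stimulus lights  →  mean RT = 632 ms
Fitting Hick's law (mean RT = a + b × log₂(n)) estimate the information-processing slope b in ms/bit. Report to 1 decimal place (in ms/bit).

The slope on a log₂ axis is (632 − 542) / (3.3219 − 2.5850) = 122.122 ms/bit.

122.1 ms/bit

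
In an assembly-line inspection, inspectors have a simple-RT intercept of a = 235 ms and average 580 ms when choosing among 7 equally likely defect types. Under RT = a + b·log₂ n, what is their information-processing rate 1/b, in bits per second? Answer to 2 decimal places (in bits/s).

8.14 bits/s

b = (580 − 235)/log₂ 7 = 345/2.8074 = 122.891 ms per bit = 0.12289 s/bit; the reciprocal is 8.137 bits/s.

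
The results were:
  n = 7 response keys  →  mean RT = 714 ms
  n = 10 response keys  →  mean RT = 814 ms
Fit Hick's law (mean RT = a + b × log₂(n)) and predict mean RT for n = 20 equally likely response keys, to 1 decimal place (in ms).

Fit slope and intercept:
  b = (814 − 714) / (log₂ 10 − log₂ 7) = 100 / (3.3219 − 2.8074) = 194.336 ms/bit
  a = 714 − 194.336 × 2.8074 = 168.430 ms
Then RT(20) = 168.430 + 194.336 × log₂ 20 = 168.430 + 194.336 × 4.3219 ≈ 1008.336 ms.

1008.3 ms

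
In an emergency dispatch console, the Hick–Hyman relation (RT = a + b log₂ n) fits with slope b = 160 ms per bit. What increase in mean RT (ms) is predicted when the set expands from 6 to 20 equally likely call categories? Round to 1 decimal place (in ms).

The intercept a cancels: ΔRT = b·(log₂ n₂ − log₂ n₁) = b·log₂(n₂/n₁).
log₂(20) − log₂(6) = 4.3219 − 2.5850 = 1.7370.
ΔRT = 160 × 1.7370 = 277.914 ms.

277.9 ms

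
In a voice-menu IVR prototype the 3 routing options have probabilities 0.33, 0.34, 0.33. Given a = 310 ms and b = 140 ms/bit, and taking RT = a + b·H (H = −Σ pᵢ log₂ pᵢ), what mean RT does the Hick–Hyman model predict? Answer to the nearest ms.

Entropy contributions −pᵢ log₂ pᵢ: 0.5278, 0.5292, 0.5278; sum H = 1.5848 bits.
RT = a + bH = 310 + 140·1.5848 = 531.87 ms.

532 ms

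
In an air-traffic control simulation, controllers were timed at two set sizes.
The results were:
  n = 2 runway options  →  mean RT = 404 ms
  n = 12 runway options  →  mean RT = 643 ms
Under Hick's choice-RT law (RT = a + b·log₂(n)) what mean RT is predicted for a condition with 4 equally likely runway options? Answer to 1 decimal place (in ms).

496.5 ms

RT is linear in log₂ n, so two points fix the line:
  b = (643 − 404) / (log₂ 12 − log₂ 2) = 239 / (3.5850 − 1) = 92.458 ms/bit
  a = 404 − 92.458 × 1 = 311.542 ms
Then RT(4) = 311.542 + 92.458 × log₂ 4 = 311.542 + 92.458 × 2 ≈ 496.458 ms.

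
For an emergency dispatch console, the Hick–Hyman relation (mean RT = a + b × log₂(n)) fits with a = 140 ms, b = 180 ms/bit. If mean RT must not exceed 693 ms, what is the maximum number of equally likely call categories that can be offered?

8

Information budget: (693 − 140)/180 = 3.0722 bits, so n ≤ 2^3.0722 = 8.411 → at most 8.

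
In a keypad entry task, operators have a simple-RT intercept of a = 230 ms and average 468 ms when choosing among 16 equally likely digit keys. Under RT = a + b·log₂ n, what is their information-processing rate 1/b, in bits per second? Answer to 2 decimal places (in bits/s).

b = (468 − 230)/log₂ 16 = 238/4 = 59.500 ms per bit = 0.05950 s/bit; the reciprocal is 16.807 bits/s.

16.81 bits/s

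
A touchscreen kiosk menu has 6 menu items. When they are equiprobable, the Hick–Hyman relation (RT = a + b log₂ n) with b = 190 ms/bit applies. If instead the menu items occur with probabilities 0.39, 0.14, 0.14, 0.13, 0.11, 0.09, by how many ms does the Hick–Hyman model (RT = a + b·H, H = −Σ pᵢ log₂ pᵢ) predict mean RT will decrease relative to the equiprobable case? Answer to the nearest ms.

41 ms

Equiprobable entropy H₀ = log₂ 6 = 2.5850 bits.
Skewed entropy H = −Σ pᵢ log₂ pᵢ = 2.3696 bits.
ΔRT = b·(H₀ − H) = 190 × 0.2154 = 40.92 ms.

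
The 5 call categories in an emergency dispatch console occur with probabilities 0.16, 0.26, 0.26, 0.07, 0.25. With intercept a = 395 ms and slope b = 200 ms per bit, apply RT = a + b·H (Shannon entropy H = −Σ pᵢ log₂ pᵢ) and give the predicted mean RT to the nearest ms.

H = 0.16·log₂(1/0.16) + 0.26·log₂(1/0.26) + 0.26·log₂(1/0.26) + 0.07·log₂(1/0.07) + 0.25·log₂(1/0.25) = 2.2021 bits.
RT = 395 + 200 × 2.2021 = 835.43 ms.

835 ms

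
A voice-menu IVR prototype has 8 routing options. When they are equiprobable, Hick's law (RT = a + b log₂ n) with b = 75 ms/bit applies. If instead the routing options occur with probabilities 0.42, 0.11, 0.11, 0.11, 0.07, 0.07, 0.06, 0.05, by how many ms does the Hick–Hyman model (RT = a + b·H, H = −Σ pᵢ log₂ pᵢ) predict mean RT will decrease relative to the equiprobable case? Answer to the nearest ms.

Equiprobable entropy H₀ = log₂ 8 = 3.0000 bits.
Skewed entropy H = −Σ pᵢ log₂ pᵢ = 2.5732 bits.
ΔRT = b·(H₀ − H) = 75 × 0.4268 = 32.01 ms.

32 ms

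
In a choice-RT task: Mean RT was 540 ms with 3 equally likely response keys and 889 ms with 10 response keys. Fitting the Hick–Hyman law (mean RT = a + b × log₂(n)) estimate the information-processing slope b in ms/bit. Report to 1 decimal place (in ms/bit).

200.9 ms/bit

b = (RT₂ − RT₁)/(log₂ n₂ − log₂ n₁) = (889 − 540)/(3.3219 − 1.5850) = 200.925 ms/bit.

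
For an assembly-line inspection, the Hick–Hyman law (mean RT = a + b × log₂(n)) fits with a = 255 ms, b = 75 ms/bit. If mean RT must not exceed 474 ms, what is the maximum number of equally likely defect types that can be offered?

75·log₂ n ≤ 474 − 255 = 219, giving log₂ n ≤ 2.9200 and n ≤ 7.568. The largest whole number is 7.

7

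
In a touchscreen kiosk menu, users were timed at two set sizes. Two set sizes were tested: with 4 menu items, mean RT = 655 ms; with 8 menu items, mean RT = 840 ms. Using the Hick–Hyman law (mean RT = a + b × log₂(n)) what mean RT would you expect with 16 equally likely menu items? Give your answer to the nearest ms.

Solve the two-equation system in a and b:
  b = (840 − 655) / (log₂ 8 − log₂ 4) = 185 / (3 − 2) = 185 ms/bit
  a = 655 − 185 × 2 = 285 ms
Then RT(16) = 285 + 185 × log₂ 16 = 285 + 185 × 4 ≈ 1025.000 ms.

1025 ms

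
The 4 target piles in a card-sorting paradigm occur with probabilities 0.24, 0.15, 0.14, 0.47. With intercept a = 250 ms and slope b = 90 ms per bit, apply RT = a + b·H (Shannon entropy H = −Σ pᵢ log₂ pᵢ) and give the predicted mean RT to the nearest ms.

H = 0.24·log₂(1/0.24) + 0.15·log₂(1/0.15) + 0.14·log₂(1/0.14) + 0.47·log₂(1/0.47) = 1.8137 bits.
RT = 250 + 90 × 1.8137 = 413.24 ms.

413 ms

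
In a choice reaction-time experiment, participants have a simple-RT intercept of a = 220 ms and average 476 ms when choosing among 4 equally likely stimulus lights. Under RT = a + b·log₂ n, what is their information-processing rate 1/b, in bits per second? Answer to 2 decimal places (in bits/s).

b = (476 − 220)/log₂ 4 = 256/2 = 128.000 ms per bit = 0.12800 s/bit; the reciprocal is 7.812 bits/s.

7.81 bits/s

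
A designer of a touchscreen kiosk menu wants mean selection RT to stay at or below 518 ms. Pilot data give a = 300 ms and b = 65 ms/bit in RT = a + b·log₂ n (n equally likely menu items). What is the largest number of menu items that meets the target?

10

65·log₂ n ≤ 518 − 300 = 218, giving log₂ n ≤ 3.3538 and n ≤ 10.224. The largest whole number is 10.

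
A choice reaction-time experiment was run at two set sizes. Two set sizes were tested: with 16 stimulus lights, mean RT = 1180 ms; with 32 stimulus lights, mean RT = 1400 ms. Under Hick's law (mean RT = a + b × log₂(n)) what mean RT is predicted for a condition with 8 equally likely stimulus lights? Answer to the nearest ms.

960 ms

With log₂ n on the abscissa the relation is linear; from the two conditions:
  b = (1400 − 1180) / (log₂ 32 − log₂ 16) = 220 / (5 − 4) = 220 ms/bit
  a = 1180 − 220 × 4 = 300 ms
Then RT(8) = 300 + 220 × log₂ 8 = 300 + 220 × 3 ≈ 960.000 ms.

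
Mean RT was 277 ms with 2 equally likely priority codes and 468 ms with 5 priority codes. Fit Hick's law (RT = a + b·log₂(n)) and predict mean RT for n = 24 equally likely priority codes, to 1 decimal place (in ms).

Solve the two-equation system in a and b:
  b = (468 − 277) / (log₂ 5 − log₂ 2) = 191 / (2.3219 − 1) = 144.486 ms/bit
  a = 277 − 144.486 × 1 = 132.514 ms
Then RT(24) = 132.514 + 144.486 × log₂ 24 = 132.514 + 144.486 × 4.5850 ≈ 794.977 ms.

795.0 ms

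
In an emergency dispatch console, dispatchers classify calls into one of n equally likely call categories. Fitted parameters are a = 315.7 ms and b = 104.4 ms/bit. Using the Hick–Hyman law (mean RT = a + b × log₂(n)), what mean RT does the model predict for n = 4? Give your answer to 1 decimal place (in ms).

524.5 ms

log₂(4) = 2 bits, so RT = 315.7 + 104.4 × 2 ≈ 524.500 ms.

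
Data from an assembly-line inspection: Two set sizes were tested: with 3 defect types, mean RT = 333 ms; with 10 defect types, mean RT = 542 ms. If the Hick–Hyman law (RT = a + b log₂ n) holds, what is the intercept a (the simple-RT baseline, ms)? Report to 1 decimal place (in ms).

The slope on a log₂ axis is (542 − 333) / (3.3219 − 1.5850) = 120.325 ms/bit.
a = RT₁ − b·log₂ n₁ = 333 − 120.325 × 1.5850 = 142.290 ms.

142.3 ms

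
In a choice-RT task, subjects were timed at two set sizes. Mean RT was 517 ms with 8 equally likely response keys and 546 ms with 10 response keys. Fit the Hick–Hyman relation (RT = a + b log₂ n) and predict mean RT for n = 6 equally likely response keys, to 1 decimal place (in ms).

Solve the two-equation system in a and b:
  b = (546 − 517) / (log₂ 10 − log₂ 8) = 29 / (3.3219 − 3) = 90.082 ms/bit
  a = 517 − 90.082 × 3 = 246.753 ms
Then RT(6) = 246.753 + 90.082 × log₂ 6 = 246.753 + 90.082 × 2.5850 ≈ 479.612 ms.

479.6 ms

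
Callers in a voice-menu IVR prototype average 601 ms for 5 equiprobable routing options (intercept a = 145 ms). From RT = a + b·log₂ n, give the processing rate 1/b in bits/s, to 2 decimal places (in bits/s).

b = (601 − 145)/log₂ 5 = 456/2.3219 = 196.389 ms per bit = 0.19639 s/bit; the reciprocal is 5.092 bits/s.

5.09 bits/s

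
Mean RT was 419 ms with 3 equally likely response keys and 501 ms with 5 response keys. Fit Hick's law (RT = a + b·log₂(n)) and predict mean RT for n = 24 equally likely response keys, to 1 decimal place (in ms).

Fit slope and intercept:
  b = (501 − 419) / (log₂ 5 − log₂ 3) = 82 / (2.3219 − 1.5850) = 111.267 ms/bit
  a = 419 − 111.267 × 1.5850 = 242.646 ms
Then RT(24) = 242.646 + 111.267 × log₂ 24 = 242.646 + 111.267 × 4.5850 ≈ 752.801 ms.

752.8 ms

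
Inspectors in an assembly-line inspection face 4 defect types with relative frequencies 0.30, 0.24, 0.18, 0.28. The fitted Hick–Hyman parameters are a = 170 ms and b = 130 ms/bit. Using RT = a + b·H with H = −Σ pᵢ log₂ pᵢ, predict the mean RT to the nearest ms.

H = 0.30·log₂(1/0.30) + 0.24·log₂(1/0.24) + 0.18·log₂(1/0.18) + 0.28·log₂(1/0.28) = 1.9748 bits.
RT = 170 + 130 × 1.9748 = 426.72 ms.

427 ms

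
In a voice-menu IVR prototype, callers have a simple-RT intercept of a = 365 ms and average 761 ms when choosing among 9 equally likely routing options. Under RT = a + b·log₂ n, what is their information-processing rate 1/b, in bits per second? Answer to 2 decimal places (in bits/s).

Choice component = 761 − 365 = 396 ms over log₂(9) = 3.1699 bits.
b = 396 / 3.1699 = 124.924 ms/bit, so 1/b = 8.005 bits/s.

8.00 bits/s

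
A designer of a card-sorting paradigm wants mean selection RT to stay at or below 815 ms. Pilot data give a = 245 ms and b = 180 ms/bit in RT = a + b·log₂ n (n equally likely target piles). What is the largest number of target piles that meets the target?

180·log₂ n ≤ 815 − 245 = 570, giving log₂ n ≤ 3.1667 and n ≤ 8.980. The largest whole number is 8.

8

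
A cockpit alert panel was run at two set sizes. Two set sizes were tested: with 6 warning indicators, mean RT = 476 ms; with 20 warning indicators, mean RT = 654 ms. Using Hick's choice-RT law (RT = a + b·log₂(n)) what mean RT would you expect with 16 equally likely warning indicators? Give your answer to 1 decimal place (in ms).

621.0 ms

RT is linear in log₂ n, so two points fix the line:
  b = (654 − 476) / (log₂ 20 − log₂ 6) = 178 / (4.3219 − 2.5850) = 102.478 ms/bit
  a = 476 − 102.478 × 2.5850 = 211.099 ms
Then RT(16) = 211.099 + 102.478 × log₂ 16 = 211.099 + 102.478 × 4 ≈ 621.010 ms.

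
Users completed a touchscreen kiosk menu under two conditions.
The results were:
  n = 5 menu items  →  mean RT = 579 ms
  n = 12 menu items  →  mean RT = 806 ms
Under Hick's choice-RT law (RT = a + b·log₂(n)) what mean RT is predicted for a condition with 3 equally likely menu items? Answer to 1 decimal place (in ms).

446.5 ms

Solve the two-equation system in a and b:
  b = (806 − 579) / (log₂ 12 − log₂ 5) = 227 / (3.5850 − 2.3219) = 179.726 ms/bit
  a = 579 − 179.726 × 2.3219 = 161.689 ms
Then RT(3) = 161.689 + 179.726 × log₂ 3 = 161.689 + 179.726 × 1.5850 ≈ 446.548 ms.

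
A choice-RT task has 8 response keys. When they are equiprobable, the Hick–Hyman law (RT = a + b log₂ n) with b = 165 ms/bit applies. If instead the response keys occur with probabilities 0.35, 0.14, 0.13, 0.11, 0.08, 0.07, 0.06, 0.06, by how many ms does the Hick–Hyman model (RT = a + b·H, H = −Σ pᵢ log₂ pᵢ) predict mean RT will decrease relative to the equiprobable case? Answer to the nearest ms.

48 ms

Equiprobable entropy H₀ = log₂ 8 = 3.0000 bits.
Skewed entropy H = −Σ pᵢ log₂ pᵢ = 2.7073 bits.
ΔRT = b·(H₀ − H) = 165 × 0.2927 = 48.30 ms.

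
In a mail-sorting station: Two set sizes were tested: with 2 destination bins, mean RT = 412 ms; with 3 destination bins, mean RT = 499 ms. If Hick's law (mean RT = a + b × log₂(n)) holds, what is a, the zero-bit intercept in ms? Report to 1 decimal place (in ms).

b = (RT₂ − RT₁)/(log₂ n₂ − log₂ n₁) = (499 − 412)/(1.5850 − 1) = 148.727 ms/bit.
Intercept: a = 412 − 148.727·log₂(2) = 263.273 ms.

263.3 ms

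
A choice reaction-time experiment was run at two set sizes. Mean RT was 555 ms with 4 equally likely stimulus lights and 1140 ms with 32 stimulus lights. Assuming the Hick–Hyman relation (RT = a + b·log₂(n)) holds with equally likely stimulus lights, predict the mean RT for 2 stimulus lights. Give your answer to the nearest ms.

360 ms

Fit slope and intercept:
  b = (1140 − 555) / (log₂ 32 − log₂ 4) = 585 / (5 − 2) = 195 ms/bit
  a = 555 − 195 × 2 = 165 ms
Then RT(2) = 165 + 195 × log₂ 2 = 165 + 195 × 1 ≈ 360.000 ms.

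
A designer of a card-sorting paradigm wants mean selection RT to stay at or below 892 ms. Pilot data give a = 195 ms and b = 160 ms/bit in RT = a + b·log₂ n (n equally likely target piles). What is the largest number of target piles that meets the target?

Information budget: (892 − 195)/160 = 4.3563 bits, so n ≤ 2^4.3563 = 20.482 → at most 20.

20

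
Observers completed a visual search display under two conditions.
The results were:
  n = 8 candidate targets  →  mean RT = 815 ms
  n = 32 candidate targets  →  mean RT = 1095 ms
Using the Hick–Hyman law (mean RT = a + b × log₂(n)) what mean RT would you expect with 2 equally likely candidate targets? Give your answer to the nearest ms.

RT is linear in log₂ n, so two points fix the line:
  b = (1095 − 815) / (log₂ 32 − log₂ 8) = 280 / (5 − 3) = 140 ms/bit
  a = 815 − 140 × 3 = 395 ms
Then RT(2) = 395 + 140 × log₂ 2 = 395 + 140 × 1 ≈ 535.000 ms.

535 ms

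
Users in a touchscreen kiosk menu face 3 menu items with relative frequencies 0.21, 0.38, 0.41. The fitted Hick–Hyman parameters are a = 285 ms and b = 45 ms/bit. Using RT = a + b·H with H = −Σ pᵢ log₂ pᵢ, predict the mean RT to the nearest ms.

354 ms

H = 0.21·log₂(1/0.21) + 0.38·log₂(1/0.38) + 0.41·log₂(1/0.41) = 1.5307 bits.
RT = 285 + 45 × 1.5307 = 353.88 ms.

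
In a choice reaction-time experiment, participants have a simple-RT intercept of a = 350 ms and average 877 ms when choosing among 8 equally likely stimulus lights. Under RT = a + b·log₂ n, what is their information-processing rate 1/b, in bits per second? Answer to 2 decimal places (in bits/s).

5.69 bits/s

Choice component = 877 − 350 = 527 ms over log₂(8) = 3 bits.
b = 527 / 3 = 175.667 ms/bit, so 1/b = 5.693 bits/s.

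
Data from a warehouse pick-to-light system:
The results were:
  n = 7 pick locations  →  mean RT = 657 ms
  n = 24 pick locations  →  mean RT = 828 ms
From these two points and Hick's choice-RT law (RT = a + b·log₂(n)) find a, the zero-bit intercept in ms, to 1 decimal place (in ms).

Slope: b = (828 − 657) / (log₂ 24 − log₂ 7) = 171/1.7776 = 96.197 ms/bit.
Intercept: a = 657 − 96.197·log₂(7) = 386.942 ms.

386.9 ms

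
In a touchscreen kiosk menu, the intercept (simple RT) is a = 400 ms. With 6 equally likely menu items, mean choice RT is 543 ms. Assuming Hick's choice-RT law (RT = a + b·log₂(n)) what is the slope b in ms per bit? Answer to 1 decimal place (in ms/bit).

55.3 ms/bit

log₂(6) = 2.5850 bits.
b = (RT − a)/log₂ n = (543 − 400) / 2.5850 = 55.320 ms/bit.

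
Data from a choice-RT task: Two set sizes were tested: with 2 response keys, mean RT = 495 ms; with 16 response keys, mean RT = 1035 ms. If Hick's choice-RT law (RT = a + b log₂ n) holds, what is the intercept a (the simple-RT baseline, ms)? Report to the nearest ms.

Slope: b = (1035 − 495) / (log₂ 16 − log₂ 2) = 540/3.0000 = 180 ms/bit.
a = RT₁ − b·log₂ n₁ = 495 − 180 × 1 = 315.000 ms.

315 ms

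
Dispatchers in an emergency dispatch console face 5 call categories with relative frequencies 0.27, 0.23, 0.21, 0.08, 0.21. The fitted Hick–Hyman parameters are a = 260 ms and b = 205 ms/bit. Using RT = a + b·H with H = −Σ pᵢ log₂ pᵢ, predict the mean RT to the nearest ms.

Entropy contributions −pᵢ log₂ pᵢ: 0.5100, 0.4877, 0.4728, 0.2915, 0.4728; sum H = 2.2348 bits.
RT = a + bH = 260 + 205·2.2348 = 718.14 ms.

718 ms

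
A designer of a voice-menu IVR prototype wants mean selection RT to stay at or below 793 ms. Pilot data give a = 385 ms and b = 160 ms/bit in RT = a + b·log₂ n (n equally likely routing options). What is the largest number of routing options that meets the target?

Set 385 + 160·log₂ n ≤ 793 → log₂ n ≤ (793 − 385)/160 = 2.5500.
So n ≤ 2^2.5500 = 5.856; the largest integer n is 5.

5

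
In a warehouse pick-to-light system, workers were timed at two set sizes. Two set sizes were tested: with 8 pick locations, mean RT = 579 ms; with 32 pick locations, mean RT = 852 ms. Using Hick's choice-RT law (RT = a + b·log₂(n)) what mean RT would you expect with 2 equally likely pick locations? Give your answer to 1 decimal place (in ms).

306.0 ms

Solve the two-equation system in a and b:
  b = (852 − 579) / (log₂ 32 − log₂ 8) = 273 / (5 − 3) = 136.500 ms/bit
  a = 579 − 136.500 × 3 = 169.500 ms
Then RT(2) = 169.500 + 136.500 × log₂ 2 = 169.500 + 136.500 × 1 ≈ 306.000 ms.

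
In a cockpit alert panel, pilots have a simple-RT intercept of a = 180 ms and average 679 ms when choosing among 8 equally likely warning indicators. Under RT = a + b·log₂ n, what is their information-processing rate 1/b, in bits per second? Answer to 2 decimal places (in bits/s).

b = (679 − 180)/log₂ 8 = 499/3 = 166.333 ms per bit = 0.16633 s/bit; the reciprocal is 6.012 bits/s.

6.01 bits/s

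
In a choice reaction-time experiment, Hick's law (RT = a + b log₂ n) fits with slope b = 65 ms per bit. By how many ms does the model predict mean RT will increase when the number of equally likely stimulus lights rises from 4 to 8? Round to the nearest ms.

65 ms

ΔRT = (a + b log₂ n₂) − (a + b log₂ n₁) = b·(log₂ n₂ − log₂ n₁).
log₂(8) − log₂(4) = log₂(8/4) = log₂(2) = 1.
ΔRT = 65 × 1.0000 = 65.000 ms.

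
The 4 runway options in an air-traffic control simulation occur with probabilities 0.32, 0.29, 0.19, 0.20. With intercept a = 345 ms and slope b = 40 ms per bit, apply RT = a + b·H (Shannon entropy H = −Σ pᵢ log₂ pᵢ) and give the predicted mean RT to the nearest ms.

424 ms

H = 0.32·log₂(1/0.32) + 0.29·log₂(1/0.29) + 0.19·log₂(1/0.19) + 0.20·log₂(1/0.20) = 1.9635 bits.
RT = 345 + 40 × 1.9635 = 423.54 ms.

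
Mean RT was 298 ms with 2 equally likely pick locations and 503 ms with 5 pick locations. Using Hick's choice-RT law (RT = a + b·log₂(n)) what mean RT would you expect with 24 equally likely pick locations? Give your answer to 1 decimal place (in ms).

RT is linear in log₂ n, so two points fix the line:
  b = (503 − 298) / (log₂ 5 − log₂ 2) = 205 / (2.3219 − 1) = 155.077 ms/bit
  a = 298 − 155.077 × 1 = 142.923 ms
Then RT(24) = 142.923 + 155.077 × log₂ 24 = 142.923 + 155.077 × 4.5850 ≈ 853.943 ms.

853.9 ms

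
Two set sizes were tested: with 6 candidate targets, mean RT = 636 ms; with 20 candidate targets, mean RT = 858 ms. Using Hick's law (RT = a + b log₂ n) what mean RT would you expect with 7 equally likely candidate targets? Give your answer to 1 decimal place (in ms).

664.4 ms

With log₂ n on the abscissa the relation is linear; from the two conditions:
  b = (858 − 636) / (log₂ 20 − log₂ 6) = 222 / (4.3219 − 2.5850) = 127.809 ms/bit
  a = 636 − 127.809 × 2.5850 = 305.618 ms
Then RT(7) = 305.618 + 127.809 × log₂ 7 = 305.618 + 127.809 × 2.8074 ≈ 664.424 ms.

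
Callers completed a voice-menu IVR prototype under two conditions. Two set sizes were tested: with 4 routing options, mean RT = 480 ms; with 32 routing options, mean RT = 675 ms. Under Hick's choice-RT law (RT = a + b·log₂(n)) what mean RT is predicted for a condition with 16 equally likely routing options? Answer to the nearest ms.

610 ms

Fit slope and intercept:
  b = (675 − 480) / (log₂ 32 − log₂ 4) = 195 / (5 − 2) = 65 ms/bit
  a = 480 − 65 × 2 = 350 ms
Then RT(16) = 350 + 65 × log₂ 16 = 350 + 65 × 4 ≈ 610.000 ms.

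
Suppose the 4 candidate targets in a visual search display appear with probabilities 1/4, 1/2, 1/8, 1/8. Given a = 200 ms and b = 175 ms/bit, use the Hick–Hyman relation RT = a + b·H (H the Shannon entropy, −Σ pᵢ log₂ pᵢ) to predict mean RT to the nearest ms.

506 ms

H = −Σ pᵢ log₂ pᵢ = 0.25·2 + 0.5·1 + 0.125·3 + 0.125·3 = 1.750 bits.
RT = 200 + 175 × 1.750 = 506.25 ms.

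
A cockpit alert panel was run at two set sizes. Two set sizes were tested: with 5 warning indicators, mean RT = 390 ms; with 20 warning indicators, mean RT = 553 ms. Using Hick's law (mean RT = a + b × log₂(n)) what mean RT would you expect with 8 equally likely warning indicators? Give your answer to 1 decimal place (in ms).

RT is linear in log₂ n, so two points fix the line:
  b = (553 − 390) / (log₂ 20 − log₂ 5) = 163 / (4.3219 − 2.3219) = 81.500 ms/bit
  a = 390 − 81.500 × 2.3219 = 200.763 ms
Then RT(8) = 200.763 + 81.500 × log₂ 8 = 200.763 + 81.500 × 3 ≈ 445.263 ms.

445.3 ms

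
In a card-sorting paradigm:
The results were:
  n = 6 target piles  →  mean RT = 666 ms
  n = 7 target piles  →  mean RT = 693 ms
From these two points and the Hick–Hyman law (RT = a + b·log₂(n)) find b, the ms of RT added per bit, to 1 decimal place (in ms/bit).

The slope on a log₂ axis is (693 − 666) / (2.8074 − 2.5850) = 121.407 ms/bit.

121.4 ms/bit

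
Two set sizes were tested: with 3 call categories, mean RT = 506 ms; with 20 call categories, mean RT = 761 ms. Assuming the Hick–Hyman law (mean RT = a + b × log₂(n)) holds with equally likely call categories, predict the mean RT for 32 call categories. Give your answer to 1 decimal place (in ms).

Solve the two-equation system in a and b:
  b = (761 − 506) / (log₂ 20 − log₂ 3) = 255 / (4.3219 − 1.5850) = 93.169 ms/bit
  a = 506 − 93.169 × 1.5850 = 358.331 ms
Then RT(32) = 358.331 + 93.169 × log₂ 32 = 358.331 + 93.169 × 5 ≈ 824.175 ms.

824.2 ms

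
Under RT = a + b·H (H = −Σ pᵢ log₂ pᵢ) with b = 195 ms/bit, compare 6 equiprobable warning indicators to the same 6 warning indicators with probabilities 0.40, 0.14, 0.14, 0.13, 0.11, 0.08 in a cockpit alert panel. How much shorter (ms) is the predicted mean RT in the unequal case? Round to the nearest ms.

46 ms

Equiprobable entropy H₀ = log₂ 6 = 2.5850 bits.
Skewed entropy H = −Σ pᵢ log₂ pᵢ = 2.3474 bits.
ΔRT = b·(H₀ − H) = 195 × 0.2375 = 46.32 ms.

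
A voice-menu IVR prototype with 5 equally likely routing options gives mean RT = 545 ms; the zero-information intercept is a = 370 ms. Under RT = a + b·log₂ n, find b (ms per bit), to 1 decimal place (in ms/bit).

75.4 ms/bit

5 alternatives carry log₂ 5 = 2.3219 bits; the choice cost is 545 − 370 = 175 ms, so b = 175/2.3219 = 75.368 ms/bit.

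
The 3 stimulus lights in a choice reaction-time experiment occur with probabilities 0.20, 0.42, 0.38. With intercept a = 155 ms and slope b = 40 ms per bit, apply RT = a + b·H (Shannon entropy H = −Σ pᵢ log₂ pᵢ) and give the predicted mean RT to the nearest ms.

Entropy contributions −pᵢ log₂ pᵢ: 0.4644, 0.5256, 0.5305; sum H = 1.5205 bits.
RT = a + bH = 155 + 40·1.5205 = 215.82 ms.

216 ms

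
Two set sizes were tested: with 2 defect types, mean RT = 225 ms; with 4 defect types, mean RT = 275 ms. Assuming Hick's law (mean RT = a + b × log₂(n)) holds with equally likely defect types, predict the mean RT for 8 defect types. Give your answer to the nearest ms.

Fit slope and intercept:
  b = (275 − 225) / (log₂ 4 − log₂ 2) = 50 / (2 − 1) = 50 ms/bit
  a = 225 − 50 × 1 = 175 ms
Then RT(8) = 175 + 50 × log₂ 8 = 175 + 50 × 3 ≈ 325.000 ms.

325 ms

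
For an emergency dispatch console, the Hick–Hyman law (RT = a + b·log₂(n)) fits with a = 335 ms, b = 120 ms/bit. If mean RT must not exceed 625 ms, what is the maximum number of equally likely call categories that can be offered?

Information budget: (625 − 335)/120 = 2.4167 bits, so n ≤ 2^2.4167 = 5.339 → at most 5.

5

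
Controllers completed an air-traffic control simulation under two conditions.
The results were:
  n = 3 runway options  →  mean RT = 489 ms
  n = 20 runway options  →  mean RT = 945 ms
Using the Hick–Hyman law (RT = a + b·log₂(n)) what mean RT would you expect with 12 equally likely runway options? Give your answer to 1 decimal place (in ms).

Solve the two-equation system in a and b:
  b = (945 − 489) / (log₂ 20 − log₂ 3) = 456 / (4.3219 − 1.5850) = 166.608 ms/bit
  a = 489 − 166.608 × 1.5850 = 224.933 ms
Then RT(12) = 224.933 + 166.608 × log₂ 12 = 224.933 + 166.608 × 3.5850 ≈ 822.216 ms.

822.2 ms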